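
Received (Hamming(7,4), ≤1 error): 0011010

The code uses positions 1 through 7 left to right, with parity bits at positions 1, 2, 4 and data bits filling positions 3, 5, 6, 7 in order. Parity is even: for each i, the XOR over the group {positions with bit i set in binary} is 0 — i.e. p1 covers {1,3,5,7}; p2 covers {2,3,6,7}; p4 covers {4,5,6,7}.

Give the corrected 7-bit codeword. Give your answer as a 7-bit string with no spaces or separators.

s1 (pos 1,3,5,7): 0⊕1⊕0⊕0 = 1
s2 (pos 2,3,6,7): 0⊕1⊕1⊕0 = 0
s4 (pos 4,5,6,7): 1⊕0⊕1⊕0 = 0
Syndrome s4…s1 = 001 → error at position 1.
Flip position 1: 0011010 → 1011010

1011010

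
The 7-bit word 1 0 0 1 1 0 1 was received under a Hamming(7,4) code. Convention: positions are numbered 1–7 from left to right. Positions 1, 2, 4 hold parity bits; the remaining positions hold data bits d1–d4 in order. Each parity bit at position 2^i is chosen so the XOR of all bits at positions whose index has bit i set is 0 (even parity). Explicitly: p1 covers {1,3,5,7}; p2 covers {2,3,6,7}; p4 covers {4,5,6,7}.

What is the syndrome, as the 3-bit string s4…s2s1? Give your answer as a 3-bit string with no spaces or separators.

s1 (pos 1,3,5,7): 1⊕0⊕1⊕1 = 1
s2 (pos 2,3,6,7): 0⊕0⊕0⊕1 = 1
s4 (pos 4,5,6,7): 1⊕1⊕0⊕1 = 1
Syndrome s4…s1 = 111 → error at position 7.

111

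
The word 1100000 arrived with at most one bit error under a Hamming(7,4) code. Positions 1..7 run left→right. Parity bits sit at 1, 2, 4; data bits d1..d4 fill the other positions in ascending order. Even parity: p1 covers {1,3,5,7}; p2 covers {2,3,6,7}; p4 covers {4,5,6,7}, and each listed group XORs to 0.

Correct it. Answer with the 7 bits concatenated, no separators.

s1 (pos 1,3,5,7): 1⊕0⊕0⊕0 = 1
s2 (pos 2,3,6,7): 1⊕0⊕0⊕0 = 1
s4 (pos 4,5,6,7): 0⊕0⊕0⊕0 = 0
Syndrome s4…s1 = 011 → error at position 3.
Flip position 3: 1100000 → 1110000

1110000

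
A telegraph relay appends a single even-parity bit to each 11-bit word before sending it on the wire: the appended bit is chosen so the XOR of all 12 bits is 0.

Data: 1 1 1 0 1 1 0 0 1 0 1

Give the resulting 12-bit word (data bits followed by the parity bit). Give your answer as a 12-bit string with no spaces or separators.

111011001011

XOR of the 11 data bits: 1⊕1⊕1⊕0⊕1⊕1⊕0⊕0⊕1⊕0⊕1 = 1
Parity bit = 1 (so all 12 bits XOR to 0).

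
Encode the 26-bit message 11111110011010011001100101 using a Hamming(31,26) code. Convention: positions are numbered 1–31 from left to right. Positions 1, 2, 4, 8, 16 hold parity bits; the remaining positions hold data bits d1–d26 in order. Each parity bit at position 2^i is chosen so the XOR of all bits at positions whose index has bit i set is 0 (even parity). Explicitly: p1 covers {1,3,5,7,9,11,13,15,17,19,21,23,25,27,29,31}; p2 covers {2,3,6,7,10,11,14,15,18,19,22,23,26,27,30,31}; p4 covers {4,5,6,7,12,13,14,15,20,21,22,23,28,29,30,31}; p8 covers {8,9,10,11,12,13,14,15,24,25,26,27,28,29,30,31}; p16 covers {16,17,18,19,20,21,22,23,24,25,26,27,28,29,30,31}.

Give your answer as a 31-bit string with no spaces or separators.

Place data at non-parity positions: p1 p2 1 p4 1 1 1 p8 1 1 1 0 0 1 1 p16 0 1 0 0 1 1 0 0 1 1 0 0 1 0 1
p1 (pos 1,3,5,7,9,11,13,15,17,19,21,23,25,27,29,31): XOR of data positions = 1⊕1⊕1⊕1⊕1⊕0⊕1⊕0⊕0⊕1⊕0⊕1⊕0⊕1⊕1 = 0
p2 (pos 2,3,6,7,10,11,14,15,18,19,22,23,26,27,30,31): XOR of data positions = 1⊕1⊕1⊕1⊕1⊕1⊕1⊕1⊕0⊕1⊕0⊕1⊕0⊕0⊕1 = 1
p4 (pos 4,5,6,7,12,13,14,15,20,21,22,23,28,29,30,31): XOR of data positions = 1⊕1⊕1⊕0⊕0⊕1⊕1⊕0⊕1⊕1⊕0⊕0⊕1⊕0⊕1 = 1
p8 (pos 8,9,10,11,12,13,14,15,24,25,26,27,28,29,30,31): XOR of data positions = 1⊕1⊕1⊕0⊕0⊕1⊕1⊕0⊕1⊕1⊕0⊕0⊕1⊕0⊕1 = 1
p16 (pos 16,17,18,19,20,21,22,23,24,25,26,27,28,29,30,31): XOR of data positions = 0⊕1⊕0⊕0⊕1⊕1⊕0⊕0⊕1⊕1⊕0⊕0⊕1⊕0⊕1 = 1
Codeword: 0111111111100111010011001100101

0111111111100111010011001100101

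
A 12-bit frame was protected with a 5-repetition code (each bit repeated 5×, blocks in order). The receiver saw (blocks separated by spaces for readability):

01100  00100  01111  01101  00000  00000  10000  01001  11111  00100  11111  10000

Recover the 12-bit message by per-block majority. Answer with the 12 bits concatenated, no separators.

001100001010

Block 1 (01100): 2 ones → 0
Block 2 (00100): 1 one → 0
Block 3 (01111): 4 ones → 1
Block 4 (01101): 3 ones → 1
Block 5 (00000): 0 ones → 0
Block 6 (00000): 0 ones → 0
Block 7 (10000): 1 one → 0
Block 8 (01001): 2 ones → 0
Block 9 (11111): 5 ones → 1
Block 10 (00100): 1 one → 0
Block 11 (11111): 5 ones → 1
Block 12 (10000): 1 one → 0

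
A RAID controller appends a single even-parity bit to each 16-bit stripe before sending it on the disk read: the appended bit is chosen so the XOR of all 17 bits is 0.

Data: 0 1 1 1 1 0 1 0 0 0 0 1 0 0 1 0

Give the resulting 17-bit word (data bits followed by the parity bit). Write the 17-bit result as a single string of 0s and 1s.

01111010000100101

XOR of the 16 data bits: 0⊕1⊕1⊕1⊕1⊕0⊕1⊕0⊕0⊕0⊕0⊕1⊕0⊕0⊕1⊕0 = 1
Parity bit = 1 (so all 17 bits XOR to 0).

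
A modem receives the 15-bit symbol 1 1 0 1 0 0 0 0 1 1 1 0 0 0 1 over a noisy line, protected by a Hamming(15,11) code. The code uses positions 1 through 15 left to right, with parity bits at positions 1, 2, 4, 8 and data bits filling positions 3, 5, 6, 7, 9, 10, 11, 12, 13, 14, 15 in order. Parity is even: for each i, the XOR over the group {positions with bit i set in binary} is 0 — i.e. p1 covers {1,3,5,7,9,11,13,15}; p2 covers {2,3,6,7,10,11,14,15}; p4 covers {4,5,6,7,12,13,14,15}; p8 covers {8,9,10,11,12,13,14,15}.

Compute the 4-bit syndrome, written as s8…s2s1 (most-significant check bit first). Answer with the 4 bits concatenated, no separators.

s1 (pos 1,3,5,7,9,11,13,15): 1⊕0⊕0⊕0⊕1⊕1⊕0⊕1 = 0
s2 (pos 2,3,6,7,10,11,14,15): 1⊕0⊕0⊕0⊕1⊕1⊕0⊕1 = 0
s4 (pos 4,5,6,7,12,13,14,15): 1⊕0⊕0⊕0⊕0⊕0⊕0⊕1 = 0
s8 (pos 8,9,10,11,12,13,14,15): 0⊕1⊕1⊕1⊕0⊕0⊕0⊕1 = 0
Syndrome s8…s1 = 0000 → no error.

0000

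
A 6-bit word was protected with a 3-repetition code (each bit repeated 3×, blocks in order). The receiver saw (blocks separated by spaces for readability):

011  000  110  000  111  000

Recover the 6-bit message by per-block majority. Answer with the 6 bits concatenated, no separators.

101010

Block 1 (011): 2 ones → 1
Block 2 (000): 0 ones → 0
Block 3 (110): 2 ones → 1
Block 4 (000): 0 ones → 0
Block 5 (111): 3 ones → 1
Block 6 (000): 0 ones → 0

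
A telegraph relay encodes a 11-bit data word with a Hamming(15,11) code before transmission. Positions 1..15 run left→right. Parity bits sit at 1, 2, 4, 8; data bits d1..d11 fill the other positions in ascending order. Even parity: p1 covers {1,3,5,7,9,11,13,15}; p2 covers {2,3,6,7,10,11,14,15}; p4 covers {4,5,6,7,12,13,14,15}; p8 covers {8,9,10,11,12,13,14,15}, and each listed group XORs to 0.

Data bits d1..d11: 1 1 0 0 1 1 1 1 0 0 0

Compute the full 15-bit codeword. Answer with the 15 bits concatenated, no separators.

011010001111000

Place data at non-parity positions: p1 p2 1 p4 1 0 0 p8 1 1 1 1 0 0 0
p1 (pos 1,3,5,7,9,11,13,15): XOR of data positions = 1⊕1⊕0⊕1⊕1⊕0⊕0 = 0
p2 (pos 2,3,6,7,10,11,14,15): XOR of data positions = 1⊕0⊕0⊕1⊕1⊕0⊕0 = 1
p4 (pos 4,5,6,7,12,13,14,15): XOR of data positions = 1⊕0⊕0⊕1⊕0⊕0⊕0 = 0
p8 (pos 8,9,10,11,12,13,14,15): XOR of data positions = 1⊕1⊕1⊕1⊕0⊕0⊕0 = 0
Codeword: 011010001111000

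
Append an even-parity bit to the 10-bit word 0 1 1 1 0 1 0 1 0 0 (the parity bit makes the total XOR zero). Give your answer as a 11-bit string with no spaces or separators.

XOR of the 10 data bits: 0⊕1⊕1⊕1⊕0⊕1⊕0⊕1⊕0⊕0 = 1
Parity bit = 1 (so all 11 bits XOR to 0).

01110101001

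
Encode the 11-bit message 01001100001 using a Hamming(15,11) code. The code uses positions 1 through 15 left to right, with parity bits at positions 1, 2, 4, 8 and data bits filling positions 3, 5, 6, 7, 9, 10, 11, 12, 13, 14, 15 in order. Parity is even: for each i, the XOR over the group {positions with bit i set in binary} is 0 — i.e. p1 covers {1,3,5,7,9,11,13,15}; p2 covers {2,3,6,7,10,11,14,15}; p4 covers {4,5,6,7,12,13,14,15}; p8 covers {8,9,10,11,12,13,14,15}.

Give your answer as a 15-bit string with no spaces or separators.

100010011100001

Place data at non-parity positions: p1 p2 0 p4 1 0 0 p8 1 1 0 0 0 0 1
p1 (pos 1,3,5,7,9,11,13,15): XOR of data positions = 0⊕1⊕0⊕1⊕0⊕0⊕1 = 1
p2 (pos 2,3,6,7,10,11,14,15): XOR of data positions = 0⊕0⊕0⊕1⊕0⊕0⊕1 = 0
p4 (pos 4,5,6,7,12,13,14,15): XOR of data positions = 1⊕0⊕0⊕0⊕0⊕0⊕1 = 0
p8 (pos 8,9,10,11,12,13,14,15): XOR of data positions = 1⊕1⊕0⊕0⊕0⊕0⊕1 = 1
Codeword: 100010011100001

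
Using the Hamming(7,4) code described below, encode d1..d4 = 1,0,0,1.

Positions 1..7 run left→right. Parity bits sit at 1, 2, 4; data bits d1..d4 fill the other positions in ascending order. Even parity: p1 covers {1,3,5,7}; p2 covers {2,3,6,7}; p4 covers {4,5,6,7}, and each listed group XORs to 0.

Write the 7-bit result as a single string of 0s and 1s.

0011001

Place data at non-parity positions: p1 p2 1 p4 0 0 1
p1 (pos 1,3,5,7): XOR of data positions = 1⊕0⊕1 = 0
p2 (pos 2,3,6,7): XOR of data positions = 1⊕0⊕1 = 0
p4 (pos 4,5,6,7): XOR of data positions = 0⊕0⊕1 = 1
Codeword: 0011001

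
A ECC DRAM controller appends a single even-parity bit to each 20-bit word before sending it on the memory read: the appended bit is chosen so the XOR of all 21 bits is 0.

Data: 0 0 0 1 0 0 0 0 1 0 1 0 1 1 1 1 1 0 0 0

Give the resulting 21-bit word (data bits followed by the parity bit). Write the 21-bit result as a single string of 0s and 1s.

XOR of the 20 data bits: 0⊕0⊕0⊕1⊕0⊕0⊕0⊕0⊕1⊕0⊕1⊕0⊕1⊕1⊕1⊕1⊕1⊕0⊕0⊕0 = 0
Parity bit = 0 (so all 21 bits XOR to 0).

000100001010111110000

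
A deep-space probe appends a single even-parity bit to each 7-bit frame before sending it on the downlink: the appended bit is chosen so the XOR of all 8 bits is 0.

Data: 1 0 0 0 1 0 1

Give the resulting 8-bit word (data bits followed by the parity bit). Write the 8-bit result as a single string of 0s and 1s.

10001011

XOR of the 7 data bits: 1⊕0⊕0⊕0⊕1⊕0⊕1 = 1
Parity bit = 1 (so all 8 bits XOR to 0).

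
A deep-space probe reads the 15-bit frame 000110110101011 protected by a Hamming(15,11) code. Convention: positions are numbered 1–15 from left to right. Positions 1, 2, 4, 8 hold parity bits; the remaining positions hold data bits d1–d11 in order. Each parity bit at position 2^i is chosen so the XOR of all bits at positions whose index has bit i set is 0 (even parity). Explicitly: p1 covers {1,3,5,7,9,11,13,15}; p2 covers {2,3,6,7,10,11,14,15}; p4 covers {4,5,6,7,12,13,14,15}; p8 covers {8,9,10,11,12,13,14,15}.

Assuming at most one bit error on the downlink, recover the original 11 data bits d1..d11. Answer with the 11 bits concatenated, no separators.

s1 (pos 1,3,5,7,9,11,13,15): 0⊕0⊕1⊕1⊕0⊕0⊕0⊕1 = 1
s2 (pos 2,3,6,7,10,11,14,15): 0⊕0⊕0⊕1⊕1⊕0⊕1⊕1 = 0
s4 (pos 4,5,6,7,12,13,14,15): 1⊕1⊕0⊕1⊕1⊕0⊕1⊕1 = 0
s8 (pos 8,9,10,11,12,13,14,15): 1⊕0⊕1⊕0⊕1⊕0⊕1⊕1 = 1
Syndrome s8…s1 = 1001 → error at position 9.
Flip position 9: 000110110101011 → 000110111101011
Read data bits from positions 3,5,6,7,9,10,11,12,13,14,15: 01011101011

01011101011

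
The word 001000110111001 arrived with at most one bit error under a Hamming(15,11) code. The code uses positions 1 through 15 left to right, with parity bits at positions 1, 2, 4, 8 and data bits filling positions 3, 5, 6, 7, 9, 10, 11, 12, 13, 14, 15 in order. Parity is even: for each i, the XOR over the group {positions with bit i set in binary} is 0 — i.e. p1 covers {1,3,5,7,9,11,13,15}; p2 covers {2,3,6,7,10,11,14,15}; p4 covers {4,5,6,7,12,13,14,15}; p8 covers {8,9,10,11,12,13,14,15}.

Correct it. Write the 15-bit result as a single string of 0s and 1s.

s1 (pos 1,3,5,7,9,11,13,15): 0⊕1⊕0⊕1⊕0⊕1⊕0⊕1 = 0
s2 (pos 2,3,6,7,10,11,14,15): 0⊕1⊕0⊕1⊕1⊕1⊕0⊕1 = 1
s4 (pos 4,5,6,7,12,13,14,15): 0⊕0⊕0⊕1⊕1⊕0⊕0⊕1 = 1
s8 (pos 8,9,10,11,12,13,14,15): 1⊕0⊕1⊕1⊕1⊕0⊕0⊕1 = 1
Syndrome s8…s1 = 1110 → error at position 14.
Flip position 14: 001000110111001 → 001000110111011

001000110111011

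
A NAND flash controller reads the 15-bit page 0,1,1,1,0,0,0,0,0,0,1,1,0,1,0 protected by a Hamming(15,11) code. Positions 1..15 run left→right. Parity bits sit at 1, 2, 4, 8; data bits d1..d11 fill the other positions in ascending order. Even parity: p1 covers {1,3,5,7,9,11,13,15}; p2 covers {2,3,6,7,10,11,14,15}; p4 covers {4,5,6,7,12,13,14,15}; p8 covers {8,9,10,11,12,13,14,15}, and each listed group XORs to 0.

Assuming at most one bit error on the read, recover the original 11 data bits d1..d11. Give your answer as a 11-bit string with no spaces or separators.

s1 (pos 1,3,5,7,9,11,13,15): 0⊕1⊕0⊕0⊕0⊕1⊕0⊕0 = 0
s2 (pos 2,3,6,7,10,11,14,15): 1⊕1⊕0⊕0⊕0⊕1⊕1⊕0 = 0
s4 (pos 4,5,6,7,12,13,14,15): 1⊕0⊕0⊕0⊕1⊕0⊕1⊕0 = 1
s8 (pos 8,9,10,11,12,13,14,15): 0⊕0⊕0⊕1⊕1⊕0⊕1⊕0 = 1
Syndrome s8…s1 = 1100 → error at position 12.
Flip position 12: 011100000011010 → 011100000010010
Read data bits from positions 3,5,6,7,9,10,11,12,13,14,15: 10000010010

10000010010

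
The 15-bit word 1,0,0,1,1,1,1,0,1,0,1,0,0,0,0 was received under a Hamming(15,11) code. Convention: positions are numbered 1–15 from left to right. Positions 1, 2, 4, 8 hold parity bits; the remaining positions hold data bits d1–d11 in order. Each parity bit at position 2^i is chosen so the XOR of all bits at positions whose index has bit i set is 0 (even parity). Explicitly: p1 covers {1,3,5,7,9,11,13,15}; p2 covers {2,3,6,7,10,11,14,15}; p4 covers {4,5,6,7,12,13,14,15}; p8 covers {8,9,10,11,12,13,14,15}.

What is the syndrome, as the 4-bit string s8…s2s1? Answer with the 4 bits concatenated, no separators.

s1 (pos 1,3,5,7,9,11,13,15): 1⊕0⊕1⊕1⊕1⊕1⊕0⊕0 = 1
s2 (pos 2,3,6,7,10,11,14,15): 0⊕0⊕1⊕1⊕0⊕1⊕0⊕0 = 1
s4 (pos 4,5,6,7,12,13,14,15): 1⊕1⊕1⊕1⊕0⊕0⊕0⊕0 = 0
s8 (pos 8,9,10,11,12,13,14,15): 0⊕1⊕0⊕1⊕0⊕0⊕0⊕0 = 0
Syndrome s8…s1 = 0011 → error at position 3.

0011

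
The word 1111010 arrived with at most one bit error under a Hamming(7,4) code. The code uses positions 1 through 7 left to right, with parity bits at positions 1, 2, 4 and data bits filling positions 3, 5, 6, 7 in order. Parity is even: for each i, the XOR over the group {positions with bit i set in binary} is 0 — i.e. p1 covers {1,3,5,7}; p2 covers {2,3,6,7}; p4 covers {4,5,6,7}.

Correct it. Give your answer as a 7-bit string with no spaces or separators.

1011010

s1 (pos 1,3,5,7): 1⊕1⊕0⊕0 = 0
s2 (pos 2,3,6,7): 1⊕1⊕1⊕0 = 1
s4 (pos 4,5,6,7): 1⊕0⊕1⊕0 = 0
Syndrome s4…s1 = 010 → error at position 2.
Flip position 2: 1111010 → 1011010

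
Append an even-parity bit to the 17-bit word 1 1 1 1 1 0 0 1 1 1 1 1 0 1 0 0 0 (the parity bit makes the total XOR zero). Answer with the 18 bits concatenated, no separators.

111110011111010001

XOR of the 17 data bits: 1⊕1⊕1⊕1⊕1⊕0⊕0⊕1⊕1⊕1⊕1⊕1⊕0⊕1⊕0⊕0⊕0 = 1
Parity bit = 1 (so all 18 bits XOR to 0).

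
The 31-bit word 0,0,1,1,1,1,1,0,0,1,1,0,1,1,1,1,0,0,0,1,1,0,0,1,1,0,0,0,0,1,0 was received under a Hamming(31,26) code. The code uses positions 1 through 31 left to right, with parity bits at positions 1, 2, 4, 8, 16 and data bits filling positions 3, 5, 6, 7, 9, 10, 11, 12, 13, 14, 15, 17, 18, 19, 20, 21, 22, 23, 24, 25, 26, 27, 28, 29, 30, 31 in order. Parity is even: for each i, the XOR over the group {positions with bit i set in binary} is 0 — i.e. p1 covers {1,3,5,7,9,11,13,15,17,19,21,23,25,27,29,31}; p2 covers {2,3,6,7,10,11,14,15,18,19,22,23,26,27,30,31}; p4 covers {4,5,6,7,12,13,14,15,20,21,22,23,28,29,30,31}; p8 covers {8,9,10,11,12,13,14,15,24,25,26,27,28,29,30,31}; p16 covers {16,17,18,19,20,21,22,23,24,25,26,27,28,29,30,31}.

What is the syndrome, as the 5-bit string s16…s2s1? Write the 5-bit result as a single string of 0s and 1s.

00000

s1 (pos 1,3,5,7,9,11,13,15,17,19,21,23,25,27,29,31): 0⊕1⊕1⊕1⊕0⊕1⊕1⊕1⊕0⊕0⊕1⊕0⊕1⊕0⊕0⊕0 = 0
s2 (pos 2,3,6,7,10,11,14,15,18,19,22,23,26,27,30,31): 0⊕1⊕1⊕1⊕1⊕1⊕1⊕1⊕0⊕0⊕0⊕0⊕0⊕0⊕1⊕0 = 0
s4 (pos 4,5,6,7,12,13,14,15,20,21,22,23,28,29,30,31): 1⊕1⊕1⊕1⊕0⊕1⊕1⊕1⊕1⊕1⊕0⊕0⊕0⊕0⊕1⊕0 = 0
s8 (pos 8,9,10,11,12,13,14,15,24,25,26,27,28,29,30,31): 0⊕0⊕1⊕1⊕0⊕1⊕1⊕1⊕1⊕1⊕0⊕0⊕0⊕0⊕1⊕0 = 0
s16 (pos 16,17,18,19,20,21,22,23,24,25,26,27,28,29,30,31): 1⊕0⊕0⊕0⊕1⊕1⊕0⊕0⊕1⊕1⊕0⊕0⊕0⊕0⊕1⊕0 = 0
Syndrome s16…s1 = 00000 → no error.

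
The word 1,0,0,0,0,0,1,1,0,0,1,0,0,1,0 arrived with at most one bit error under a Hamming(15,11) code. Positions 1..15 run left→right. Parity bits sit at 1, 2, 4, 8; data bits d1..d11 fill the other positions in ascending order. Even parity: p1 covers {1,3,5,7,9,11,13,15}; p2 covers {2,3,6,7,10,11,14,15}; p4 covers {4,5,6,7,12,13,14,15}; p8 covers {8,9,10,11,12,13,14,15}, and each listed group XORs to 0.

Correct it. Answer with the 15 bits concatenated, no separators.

100000110000010

s1 (pos 1,3,5,7,9,11,13,15): 1⊕0⊕0⊕1⊕0⊕1⊕0⊕0 = 1
s2 (pos 2,3,6,7,10,11,14,15): 0⊕0⊕0⊕1⊕0⊕1⊕1⊕0 = 1
s4 (pos 4,5,6,7,12,13,14,15): 0⊕0⊕0⊕1⊕0⊕0⊕1⊕0 = 0
s8 (pos 8,9,10,11,12,13,14,15): 1⊕0⊕0⊕1⊕0⊕0⊕1⊕0 = 1
Syndrome s8…s1 = 1011 → error at position 11.
Flip position 11: 100000110010010 → 100000110000010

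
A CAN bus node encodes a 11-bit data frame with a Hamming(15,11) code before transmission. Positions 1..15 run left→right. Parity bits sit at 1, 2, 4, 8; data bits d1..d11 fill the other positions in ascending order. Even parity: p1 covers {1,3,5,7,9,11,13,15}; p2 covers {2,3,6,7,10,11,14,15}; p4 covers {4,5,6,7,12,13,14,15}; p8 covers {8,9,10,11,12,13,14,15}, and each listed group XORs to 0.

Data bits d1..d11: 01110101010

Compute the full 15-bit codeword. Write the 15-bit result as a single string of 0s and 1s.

Place data at non-parity positions: p1 p2 0 p4 1 1 1 p8 0 1 0 1 0 1 0
p1 (pos 1,3,5,7,9,11,13,15): XOR of data positions = 0⊕1⊕1⊕0⊕0⊕0⊕0 = 0
p2 (pos 2,3,6,7,10,11,14,15): XOR of data positions = 0⊕1⊕1⊕1⊕0⊕1⊕0 = 0
p4 (pos 4,5,6,7,12,13,14,15): XOR of data positions = 1⊕1⊕1⊕1⊕0⊕1⊕0 = 1
p8 (pos 8,9,10,11,12,13,14,15): XOR of data positions = 0⊕1⊕0⊕1⊕0⊕1⊕0 = 1
Codeword: 000111110101010

000111110101010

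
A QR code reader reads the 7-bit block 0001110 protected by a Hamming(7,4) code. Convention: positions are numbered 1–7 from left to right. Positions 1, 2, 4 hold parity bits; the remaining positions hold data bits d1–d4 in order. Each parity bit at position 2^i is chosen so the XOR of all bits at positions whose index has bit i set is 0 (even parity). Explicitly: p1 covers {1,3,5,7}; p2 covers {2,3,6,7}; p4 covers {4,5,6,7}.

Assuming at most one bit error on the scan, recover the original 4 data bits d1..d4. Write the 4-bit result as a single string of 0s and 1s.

s1 (pos 1,3,5,7): 0⊕0⊕1⊕0 = 1
s2 (pos 2,3,6,7): 0⊕0⊕1⊕0 = 1
s4 (pos 4,5,6,7): 1⊕1⊕1⊕0 = 1
Syndrome s4…s1 = 111 → error at position 7.
Flip position 7: 0001110 → 0001111
Read data bits from positions 3,5,6,7: 0111

0111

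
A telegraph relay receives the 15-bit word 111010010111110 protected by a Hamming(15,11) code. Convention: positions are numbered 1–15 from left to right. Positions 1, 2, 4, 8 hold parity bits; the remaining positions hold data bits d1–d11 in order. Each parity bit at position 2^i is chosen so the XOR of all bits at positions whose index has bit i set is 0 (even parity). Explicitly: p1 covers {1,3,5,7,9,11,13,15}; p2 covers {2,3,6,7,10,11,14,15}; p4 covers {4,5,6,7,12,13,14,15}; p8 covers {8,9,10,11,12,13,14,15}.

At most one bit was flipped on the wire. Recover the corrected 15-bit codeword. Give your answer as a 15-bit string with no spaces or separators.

110010010111110

s1 (pos 1,3,5,7,9,11,13,15): 1⊕1⊕1⊕0⊕0⊕1⊕1⊕0 = 1
s2 (pos 2,3,6,7,10,11,14,15): 1⊕1⊕0⊕0⊕1⊕1⊕1⊕0 = 1
s4 (pos 4,5,6,7,12,13,14,15): 0⊕1⊕0⊕0⊕1⊕1⊕1⊕0 = 0
s8 (pos 8,9,10,11,12,13,14,15): 1⊕0⊕1⊕1⊕1⊕1⊕1⊕0 = 0
Syndrome s8…s1 = 0011 → error at position 3.
Flip position 3: 111010010111110 → 110010010111110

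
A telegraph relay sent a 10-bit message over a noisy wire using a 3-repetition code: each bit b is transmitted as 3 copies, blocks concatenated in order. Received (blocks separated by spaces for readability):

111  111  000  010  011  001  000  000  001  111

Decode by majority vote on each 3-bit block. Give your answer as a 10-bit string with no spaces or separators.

Block 1 (111): 3 ones → 1
Block 2 (111): 3 ones → 1
Block 3 (000): 0 ones → 0
Block 4 (010): 1 one → 0
Block 5 (011): 2 ones → 1
Block 6 (001): 1 one → 0
Block 7 (000): 0 ones → 0
Block 8 (000): 0 ones → 0
Block 9 (001): 1 one → 0
Block 10 (111): 3 ones → 1

1100100001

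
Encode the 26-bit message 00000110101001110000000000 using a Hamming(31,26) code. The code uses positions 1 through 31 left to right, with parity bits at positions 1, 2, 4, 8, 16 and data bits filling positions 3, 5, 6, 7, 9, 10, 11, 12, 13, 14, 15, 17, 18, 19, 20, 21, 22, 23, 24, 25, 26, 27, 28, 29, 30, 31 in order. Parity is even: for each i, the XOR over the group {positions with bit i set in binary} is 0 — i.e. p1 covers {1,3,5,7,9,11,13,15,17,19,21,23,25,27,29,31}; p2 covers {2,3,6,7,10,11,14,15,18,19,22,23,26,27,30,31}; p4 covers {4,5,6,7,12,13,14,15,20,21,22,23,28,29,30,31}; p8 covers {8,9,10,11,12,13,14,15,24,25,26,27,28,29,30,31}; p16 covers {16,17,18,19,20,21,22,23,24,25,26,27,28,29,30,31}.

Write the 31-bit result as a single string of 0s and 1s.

Place data at non-parity positions: p1 p2 0 p4 0 0 0 p8 0 1 1 0 1 0 1 p16 0 0 1 1 1 0 0 0 0 0 0 0 0 0 0
p1 (pos 1,3,5,7,9,11,13,15,17,19,21,23,25,27,29,31): XOR of data positions = 0⊕0⊕0⊕0⊕1⊕1⊕1⊕0⊕1⊕1⊕0⊕0⊕0⊕0⊕0 = 1
p2 (pos 2,3,6,7,10,11,14,15,18,19,22,23,26,27,30,31): XOR of data positions = 0⊕0⊕0⊕1⊕1⊕0⊕1⊕0⊕1⊕0⊕0⊕0⊕0⊕0⊕0 = 0
p4 (pos 4,5,6,7,12,13,14,15,20,21,22,23,28,29,30,31): XOR of data positions = 0⊕0⊕0⊕0⊕1⊕0⊕1⊕1⊕1⊕0⊕0⊕0⊕0⊕0⊕0 = 0
p8 (pos 8,9,10,11,12,13,14,15,24,25,26,27,28,29,30,31): XOR of data positions = 0⊕1⊕1⊕0⊕1⊕0⊕1⊕0⊕0⊕0⊕0⊕0⊕0⊕0⊕0 = 0
p16 (pos 16,17,18,19,20,21,22,23,24,25,26,27,28,29,30,31): XOR of data positions = 0⊕0⊕1⊕1⊕1⊕0⊕0⊕0⊕0⊕0⊕0⊕0⊕0⊕0⊕0 = 1
Codeword: 1000000001101011001110000000000

1000000001101011001110000000000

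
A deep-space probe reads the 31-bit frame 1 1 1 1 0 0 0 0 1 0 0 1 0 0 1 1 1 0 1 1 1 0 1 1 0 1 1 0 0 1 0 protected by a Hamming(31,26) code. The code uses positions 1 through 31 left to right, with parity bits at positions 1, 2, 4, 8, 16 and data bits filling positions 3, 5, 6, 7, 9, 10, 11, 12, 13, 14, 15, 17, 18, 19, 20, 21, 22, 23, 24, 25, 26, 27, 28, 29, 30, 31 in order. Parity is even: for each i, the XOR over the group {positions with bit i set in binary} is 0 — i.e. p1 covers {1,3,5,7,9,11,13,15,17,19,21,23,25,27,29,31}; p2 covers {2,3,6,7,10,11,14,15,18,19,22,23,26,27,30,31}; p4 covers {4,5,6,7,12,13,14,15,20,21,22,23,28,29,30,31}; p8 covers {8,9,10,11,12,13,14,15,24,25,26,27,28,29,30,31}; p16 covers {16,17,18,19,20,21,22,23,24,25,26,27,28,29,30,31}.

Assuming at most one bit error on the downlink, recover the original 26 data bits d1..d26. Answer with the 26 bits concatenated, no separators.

10001001101101110110110010

s1 (pos 1,3,5,7,9,11,13,15,17,19,21,23,25,27,29,31): 1⊕1⊕0⊕0⊕1⊕0⊕0⊕1⊕1⊕1⊕1⊕1⊕0⊕1⊕0⊕0 = 1
s2 (pos 2,3,6,7,10,11,14,15,18,19,22,23,26,27,30,31): 1⊕1⊕0⊕0⊕0⊕0⊕0⊕1⊕0⊕1⊕0⊕1⊕1⊕1⊕1⊕0 = 0
s4 (pos 4,5,6,7,12,13,14,15,20,21,22,23,28,29,30,31): 1⊕0⊕0⊕0⊕1⊕0⊕0⊕1⊕1⊕1⊕0⊕1⊕0⊕0⊕1⊕0 = 1
s8 (pos 8,9,10,11,12,13,14,15,24,25,26,27,28,29,30,31): 0⊕1⊕0⊕0⊕1⊕0⊕0⊕1⊕1⊕0⊕1⊕1⊕0⊕0⊕1⊕0 = 1
s16 (pos 16,17,18,19,20,21,22,23,24,25,26,27,28,29,30,31): 1⊕1⊕0⊕1⊕1⊕1⊕0⊕1⊕1⊕0⊕1⊕1⊕0⊕0⊕1⊕0 = 0
Syndrome s16…s1 = 01101 → error at position 13.
Flip position 13: 1111000010010011101110110110010 → 1111000010011011101110110110010
Read data bits from positions 3,5,6,7,9,10,11,12,13,14,15,17,18,19,20,21,22,23,24,25,26,27,28,29,30,31: 10001001101101110110110010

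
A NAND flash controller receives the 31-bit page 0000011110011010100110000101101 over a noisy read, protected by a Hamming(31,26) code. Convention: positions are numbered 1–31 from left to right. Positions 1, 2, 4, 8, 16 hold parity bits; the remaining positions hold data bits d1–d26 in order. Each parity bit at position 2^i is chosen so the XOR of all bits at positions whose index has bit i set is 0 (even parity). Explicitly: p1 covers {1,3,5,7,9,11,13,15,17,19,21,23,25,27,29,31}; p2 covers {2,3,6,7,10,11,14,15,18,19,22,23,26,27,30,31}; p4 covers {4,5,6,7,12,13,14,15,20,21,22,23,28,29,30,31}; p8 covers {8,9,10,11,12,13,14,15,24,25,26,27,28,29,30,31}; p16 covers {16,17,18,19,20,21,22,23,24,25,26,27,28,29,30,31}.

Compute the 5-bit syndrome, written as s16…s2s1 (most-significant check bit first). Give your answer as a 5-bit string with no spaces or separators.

s1 (pos 1,3,5,7,9,11,13,15,17,19,21,23,25,27,29,31): 0⊕0⊕0⊕1⊕1⊕0⊕1⊕1⊕1⊕0⊕1⊕0⊕0⊕0⊕1⊕1 = 0
s2 (pos 2,3,6,7,10,11,14,15,18,19,22,23,26,27,30,31): 0⊕0⊕1⊕1⊕0⊕0⊕0⊕1⊕0⊕0⊕0⊕0⊕1⊕0⊕0⊕1 = 1
s4 (pos 4,5,6,7,12,13,14,15,20,21,22,23,28,29,30,31): 0⊕0⊕1⊕1⊕1⊕1⊕0⊕1⊕1⊕1⊕0⊕0⊕1⊕1⊕0⊕1 = 0
s8 (pos 8,9,10,11,12,13,14,15,24,25,26,27,28,29,30,31): 1⊕1⊕0⊕0⊕1⊕1⊕0⊕1⊕0⊕0⊕1⊕0⊕1⊕1⊕0⊕1 = 1
s16 (pos 16,17,18,19,20,21,22,23,24,25,26,27,28,29,30,31): 0⊕1⊕0⊕0⊕1⊕1⊕0⊕0⊕0⊕0⊕1⊕0⊕1⊕1⊕0⊕1 = 1
Syndrome s16…s1 = 11010 → error at position 26.

11010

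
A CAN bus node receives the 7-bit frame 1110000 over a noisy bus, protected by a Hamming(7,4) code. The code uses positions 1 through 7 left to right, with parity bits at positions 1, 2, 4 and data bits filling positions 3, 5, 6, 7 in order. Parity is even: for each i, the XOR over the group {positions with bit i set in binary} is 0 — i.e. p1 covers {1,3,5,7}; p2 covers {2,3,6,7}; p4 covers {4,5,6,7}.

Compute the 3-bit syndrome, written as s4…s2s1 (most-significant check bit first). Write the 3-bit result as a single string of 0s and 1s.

s1 (pos 1,3,5,7): 1⊕1⊕0⊕0 = 0
s2 (pos 2,3,6,7): 1⊕1⊕0⊕0 = 0
s4 (pos 4,5,6,7): 0⊕0⊕0⊕0 = 0
Syndrome s4…s1 = 000 → no error.

000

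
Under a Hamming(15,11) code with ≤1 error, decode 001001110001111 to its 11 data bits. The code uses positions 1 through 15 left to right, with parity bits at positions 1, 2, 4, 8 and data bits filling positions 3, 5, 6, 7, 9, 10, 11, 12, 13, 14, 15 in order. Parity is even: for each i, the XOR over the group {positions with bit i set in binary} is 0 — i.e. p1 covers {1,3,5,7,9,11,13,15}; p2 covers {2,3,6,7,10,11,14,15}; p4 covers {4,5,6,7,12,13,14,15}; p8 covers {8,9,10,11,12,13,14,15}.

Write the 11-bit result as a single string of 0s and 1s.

s1 (pos 1,3,5,7,9,11,13,15): 0⊕1⊕0⊕1⊕0⊕0⊕1⊕1 = 0
s2 (pos 2,3,6,7,10,11,14,15): 0⊕1⊕1⊕1⊕0⊕0⊕1⊕1 = 1
s4 (pos 4,5,6,7,12,13,14,15): 0⊕0⊕1⊕1⊕1⊕1⊕1⊕1 = 0
s8 (pos 8,9,10,11,12,13,14,15): 1⊕0⊕0⊕0⊕1⊕1⊕1⊕1 = 1
Syndrome s8…s1 = 1010 → error at position 10.
Flip position 10: 001001110001111 → 001001110101111
Read data bits from positions 3,5,6,7,9,10,11,12,13,14,15: 10110101111

10110101111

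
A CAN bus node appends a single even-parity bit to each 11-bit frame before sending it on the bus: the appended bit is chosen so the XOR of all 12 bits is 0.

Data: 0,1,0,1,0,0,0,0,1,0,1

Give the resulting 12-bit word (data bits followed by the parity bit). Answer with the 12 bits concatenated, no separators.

XOR of the 11 data bits: 0⊕1⊕0⊕1⊕0⊕0⊕0⊕0⊕1⊕0⊕1 = 0
Parity bit = 0 (so all 12 bits XOR to 0).

010100001010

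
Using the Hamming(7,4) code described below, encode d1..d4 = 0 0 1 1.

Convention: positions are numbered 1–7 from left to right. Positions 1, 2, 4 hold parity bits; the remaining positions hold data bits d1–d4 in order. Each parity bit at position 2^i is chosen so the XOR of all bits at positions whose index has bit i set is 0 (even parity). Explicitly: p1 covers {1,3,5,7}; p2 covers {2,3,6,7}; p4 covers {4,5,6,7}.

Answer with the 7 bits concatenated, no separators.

1000011

Place data at non-parity positions: p1 p2 0 p4 0 1 1
p1 (pos 1,3,5,7): XOR of data positions = 0⊕0⊕1 = 1
p2 (pos 2,3,6,7): XOR of data positions = 0⊕1⊕1 = 0
p4 (pos 4,5,6,7): XOR of data positions = 0⊕1⊕1 = 0
Codeword: 1000011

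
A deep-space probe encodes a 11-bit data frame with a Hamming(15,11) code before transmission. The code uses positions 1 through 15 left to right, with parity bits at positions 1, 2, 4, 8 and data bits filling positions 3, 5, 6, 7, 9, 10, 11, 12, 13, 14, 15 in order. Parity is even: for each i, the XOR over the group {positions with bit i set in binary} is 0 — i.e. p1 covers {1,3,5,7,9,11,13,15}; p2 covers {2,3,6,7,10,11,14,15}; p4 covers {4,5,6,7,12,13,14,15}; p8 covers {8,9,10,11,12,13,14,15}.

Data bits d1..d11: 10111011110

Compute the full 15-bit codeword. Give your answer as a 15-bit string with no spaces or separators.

Place data at non-parity positions: p1 p2 1 p4 0 1 1 p8 1 0 1 1 1 1 0
p1 (pos 1,3,5,7,9,11,13,15): XOR of data positions = 1⊕0⊕1⊕1⊕1⊕1⊕0 = 1
p2 (pos 2,3,6,7,10,11,14,15): XOR of data positions = 1⊕1⊕1⊕0⊕1⊕1⊕0 = 1
p4 (pos 4,5,6,7,12,13,14,15): XOR of data positions = 0⊕1⊕1⊕1⊕1⊕1⊕0 = 1
p8 (pos 8,9,10,11,12,13,14,15): XOR of data positions = 1⊕0⊕1⊕1⊕1⊕1⊕0 = 1
Codeword: 111101111011110

111101111011110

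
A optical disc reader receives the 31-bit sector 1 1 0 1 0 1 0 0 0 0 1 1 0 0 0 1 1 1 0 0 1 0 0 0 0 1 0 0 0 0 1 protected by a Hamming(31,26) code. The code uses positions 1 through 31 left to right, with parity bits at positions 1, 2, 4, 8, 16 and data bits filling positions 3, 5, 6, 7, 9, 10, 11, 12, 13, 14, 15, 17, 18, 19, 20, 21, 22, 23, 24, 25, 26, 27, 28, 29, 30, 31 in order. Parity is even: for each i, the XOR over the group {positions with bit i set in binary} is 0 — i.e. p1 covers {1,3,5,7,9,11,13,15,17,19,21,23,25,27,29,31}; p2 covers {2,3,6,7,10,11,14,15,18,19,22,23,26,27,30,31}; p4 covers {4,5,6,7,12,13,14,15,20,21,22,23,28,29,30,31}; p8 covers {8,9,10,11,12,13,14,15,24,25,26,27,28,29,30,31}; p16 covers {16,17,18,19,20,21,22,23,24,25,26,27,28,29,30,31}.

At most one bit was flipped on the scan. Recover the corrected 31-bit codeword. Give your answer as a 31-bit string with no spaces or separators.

s1 (pos 1,3,5,7,9,11,13,15,17,19,21,23,25,27,29,31): 1⊕0⊕0⊕0⊕0⊕1⊕0⊕0⊕1⊕0⊕1⊕0⊕0⊕0⊕0⊕1 = 1
s2 (pos 2,3,6,7,10,11,14,15,18,19,22,23,26,27,30,31): 1⊕0⊕1⊕0⊕0⊕1⊕0⊕0⊕1⊕0⊕0⊕0⊕1⊕0⊕0⊕1 = 0
s4 (pos 4,5,6,7,12,13,14,15,20,21,22,23,28,29,30,31): 1⊕0⊕1⊕0⊕1⊕0⊕0⊕0⊕0⊕1⊕0⊕0⊕0⊕0⊕0⊕1 = 1
s8 (pos 8,9,10,11,12,13,14,15,24,25,26,27,28,29,30,31): 0⊕0⊕0⊕1⊕1⊕0⊕0⊕0⊕0⊕0⊕1⊕0⊕0⊕0⊕0⊕1 = 0
s16 (pos 16,17,18,19,20,21,22,23,24,25,26,27,28,29,30,31): 1⊕1⊕1⊕0⊕0⊕1⊕0⊕0⊕0⊕0⊕1⊕0⊕0⊕0⊕0⊕1 = 0
Syndrome s16…s1 = 00101 → error at position 5.
Flip position 5: 1101010000110001110010000100001 → 1101110000110001110010000100001

1101110000110001110010000100001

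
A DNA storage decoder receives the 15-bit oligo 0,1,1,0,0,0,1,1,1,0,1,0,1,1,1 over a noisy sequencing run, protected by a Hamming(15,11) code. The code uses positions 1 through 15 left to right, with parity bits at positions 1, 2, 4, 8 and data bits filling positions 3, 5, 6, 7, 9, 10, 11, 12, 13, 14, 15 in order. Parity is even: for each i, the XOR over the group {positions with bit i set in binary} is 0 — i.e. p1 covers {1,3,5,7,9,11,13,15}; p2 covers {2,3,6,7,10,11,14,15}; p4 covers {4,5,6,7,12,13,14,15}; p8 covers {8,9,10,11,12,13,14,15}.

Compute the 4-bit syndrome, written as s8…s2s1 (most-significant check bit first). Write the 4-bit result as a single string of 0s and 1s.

s1 (pos 1,3,5,7,9,11,13,15): 0⊕1⊕0⊕1⊕1⊕1⊕1⊕1 = 0
s2 (pos 2,3,6,7,10,11,14,15): 1⊕1⊕0⊕1⊕0⊕1⊕1⊕1 = 0
s4 (pos 4,5,6,7,12,13,14,15): 0⊕0⊕0⊕1⊕0⊕1⊕1⊕1 = 0
s8 (pos 8,9,10,11,12,13,14,15): 1⊕1⊕0⊕1⊕0⊕1⊕1⊕1 = 0
Syndrome s8…s1 = 0000 → no error.

0000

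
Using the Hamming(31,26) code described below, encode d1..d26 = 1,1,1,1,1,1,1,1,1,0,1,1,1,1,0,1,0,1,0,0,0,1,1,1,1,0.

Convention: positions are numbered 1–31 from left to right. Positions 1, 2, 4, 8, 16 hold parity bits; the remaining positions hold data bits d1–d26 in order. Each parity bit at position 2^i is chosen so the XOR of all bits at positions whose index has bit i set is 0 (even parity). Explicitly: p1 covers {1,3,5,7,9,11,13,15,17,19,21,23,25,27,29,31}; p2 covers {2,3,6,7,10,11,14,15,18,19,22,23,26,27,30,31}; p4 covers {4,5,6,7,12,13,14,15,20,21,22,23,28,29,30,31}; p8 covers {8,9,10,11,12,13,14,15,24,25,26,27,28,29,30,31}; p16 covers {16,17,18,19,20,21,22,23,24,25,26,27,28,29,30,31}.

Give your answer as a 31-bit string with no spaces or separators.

1111111011111011111010100011110

Place data at non-parity positions: p1 p2 1 p4 1 1 1 p8 1 1 1 1 1 0 1 p16 1 1 1 0 1 0 1 0 0 0 1 1 1 1 0
p1 (pos 1,3,5,7,9,11,13,15,17,19,21,23,25,27,29,31): XOR of data positions = 1⊕1⊕1⊕1⊕1⊕1⊕1⊕1⊕1⊕1⊕1⊕0⊕1⊕1⊕0 = 1
p2 (pos 2,3,6,7,10,11,14,15,18,19,22,23,26,27,30,31): XOR of data positions = 1⊕1⊕1⊕1⊕1⊕0⊕1⊕1⊕1⊕0⊕1⊕0⊕1⊕1⊕0 = 1
p4 (pos 4,5,6,7,12,13,14,15,20,21,22,23,28,29,30,31): XOR of data positions = 1⊕1⊕1⊕1⊕1⊕0⊕1⊕0⊕1⊕0⊕1⊕1⊕1⊕1⊕0 = 1
p8 (pos 8,9,10,11,12,13,14,15,24,25,26,27,28,29,30,31): XOR of data positions = 1⊕1⊕1⊕1⊕1⊕0⊕1⊕0⊕0⊕0⊕1⊕1⊕1⊕1⊕0 = 0
p16 (pos 16,17,18,19,20,21,22,23,24,25,26,27,28,29,30,31): XOR of data positions = 1⊕1⊕1⊕0⊕1⊕0⊕1⊕0⊕0⊕0⊕1⊕1⊕1⊕1⊕0 = 1
Codeword: 1111111011111011111010100011110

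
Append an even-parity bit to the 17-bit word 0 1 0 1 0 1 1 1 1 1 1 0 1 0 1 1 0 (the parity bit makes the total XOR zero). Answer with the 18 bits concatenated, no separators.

XOR of the 17 data bits: 0⊕1⊕0⊕1⊕0⊕1⊕1⊕1⊕1⊕1⊕1⊕0⊕1⊕0⊕1⊕1⊕0 = 1
Parity bit = 1 (so all 18 bits XOR to 0).

010101111110101101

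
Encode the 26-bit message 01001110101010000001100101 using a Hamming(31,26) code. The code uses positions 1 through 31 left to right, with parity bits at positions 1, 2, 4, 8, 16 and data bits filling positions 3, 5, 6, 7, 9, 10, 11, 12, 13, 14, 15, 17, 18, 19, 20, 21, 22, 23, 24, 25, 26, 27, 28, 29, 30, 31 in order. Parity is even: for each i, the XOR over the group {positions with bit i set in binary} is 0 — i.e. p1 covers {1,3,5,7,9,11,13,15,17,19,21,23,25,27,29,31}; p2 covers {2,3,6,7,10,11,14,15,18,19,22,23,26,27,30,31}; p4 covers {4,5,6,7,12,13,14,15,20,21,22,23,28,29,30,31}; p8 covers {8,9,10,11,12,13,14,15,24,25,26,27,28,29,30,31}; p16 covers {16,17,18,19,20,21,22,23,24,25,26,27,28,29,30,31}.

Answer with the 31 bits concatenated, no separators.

0001100111101011010000001100101

Place data at non-parity positions: p1 p2 0 p4 1 0 0 p8 1 1 1 0 1 0 1 p16 0 1 0 0 0 0 0 0 1 1 0 0 1 0 1
p1 (pos 1,3,5,7,9,11,13,15,17,19,21,23,25,27,29,31): XOR of data positions = 0⊕1⊕0⊕1⊕1⊕1⊕1⊕0⊕0⊕0⊕0⊕1⊕0⊕1⊕1 = 0
p2 (pos 2,3,6,7,10,11,14,15,18,19,22,23,26,27,30,31): XOR of data positions = 0⊕0⊕0⊕1⊕1⊕0⊕1⊕1⊕0⊕0⊕0⊕1⊕0⊕0⊕1 = 0
p4 (pos 4,5,6,7,12,13,14,15,20,21,22,23,28,29,30,31): XOR of data positions = 1⊕0⊕0⊕0⊕1⊕0⊕1⊕0⊕0⊕0⊕0⊕0⊕1⊕0⊕1 = 1
p8 (pos 8,9,10,11,12,13,14,15,24,25,26,27,28,29,30,31): XOR of data positions = 1⊕1⊕1⊕0⊕1⊕0⊕1⊕0⊕1⊕1⊕0⊕0⊕1⊕0⊕1 = 1
p16 (pos 16,17,18,19,20,21,22,23,24,25,26,27,28,29,30,31): XOR of data positions = 0⊕1⊕0⊕0⊕0⊕0⊕0⊕0⊕1⊕1⊕0⊕0⊕1⊕0⊕1 = 1
Codeword: 0001100111101011010000001100101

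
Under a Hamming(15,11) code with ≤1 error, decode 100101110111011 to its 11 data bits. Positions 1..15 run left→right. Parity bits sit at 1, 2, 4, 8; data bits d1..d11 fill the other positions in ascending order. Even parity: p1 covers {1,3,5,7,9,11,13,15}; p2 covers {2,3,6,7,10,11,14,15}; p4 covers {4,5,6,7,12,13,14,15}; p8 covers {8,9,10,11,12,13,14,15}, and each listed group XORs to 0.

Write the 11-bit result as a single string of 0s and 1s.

00110111011

s1 (pos 1,3,5,7,9,11,13,15): 1⊕0⊕0⊕1⊕0⊕1⊕0⊕1 = 0
s2 (pos 2,3,6,7,10,11,14,15): 0⊕0⊕1⊕1⊕1⊕1⊕1⊕1 = 0
s4 (pos 4,5,6,7,12,13,14,15): 1⊕0⊕1⊕1⊕1⊕0⊕1⊕1 = 0
s8 (pos 8,9,10,11,12,13,14,15): 1⊕0⊕1⊕1⊕1⊕0⊕1⊕1 = 0
Syndrome s8…s1 = 0000 → no error.
Read data bits from positions 3,5,6,7,9,10,11,12,13,14,15: 00110111011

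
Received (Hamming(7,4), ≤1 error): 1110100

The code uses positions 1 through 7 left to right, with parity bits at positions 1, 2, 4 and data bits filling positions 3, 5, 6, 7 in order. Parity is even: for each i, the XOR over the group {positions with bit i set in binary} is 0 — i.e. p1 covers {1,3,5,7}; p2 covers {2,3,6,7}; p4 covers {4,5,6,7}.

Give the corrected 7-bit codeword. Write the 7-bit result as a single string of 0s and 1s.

1110000

s1 (pos 1,3,5,7): 1⊕1⊕1⊕0 = 1
s2 (pos 2,3,6,7): 1⊕1⊕0⊕0 = 0
s4 (pos 4,5,6,7): 0⊕1⊕0⊕0 = 1
Syndrome s4…s1 = 101 → error at position 5.
Flip position 5: 1110100 → 1110000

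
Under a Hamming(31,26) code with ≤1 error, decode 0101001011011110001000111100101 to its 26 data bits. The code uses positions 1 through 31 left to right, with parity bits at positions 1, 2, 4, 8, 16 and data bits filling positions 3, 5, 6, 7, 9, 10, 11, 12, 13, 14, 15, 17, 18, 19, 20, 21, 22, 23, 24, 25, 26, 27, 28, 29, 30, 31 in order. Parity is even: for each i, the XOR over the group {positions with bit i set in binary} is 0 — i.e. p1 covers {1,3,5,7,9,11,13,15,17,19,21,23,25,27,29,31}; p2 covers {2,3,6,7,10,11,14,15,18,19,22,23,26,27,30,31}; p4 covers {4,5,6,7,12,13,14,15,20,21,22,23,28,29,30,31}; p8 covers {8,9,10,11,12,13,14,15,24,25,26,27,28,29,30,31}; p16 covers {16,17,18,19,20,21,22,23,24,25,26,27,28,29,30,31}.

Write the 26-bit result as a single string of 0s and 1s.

00011101111001000111100100

s1 (pos 1,3,5,7,9,11,13,15,17,19,21,23,25,27,29,31): 0⊕0⊕0⊕1⊕1⊕0⊕1⊕1⊕0⊕1⊕0⊕1⊕1⊕0⊕1⊕1 = 1
s2 (pos 2,3,6,7,10,11,14,15,18,19,22,23,26,27,30,31): 1⊕0⊕0⊕1⊕1⊕0⊕1⊕1⊕0⊕1⊕0⊕1⊕1⊕0⊕0⊕1 = 1
s4 (pos 4,5,6,7,12,13,14,15,20,21,22,23,28,29,30,31): 1⊕0⊕0⊕1⊕1⊕1⊕1⊕1⊕0⊕0⊕0⊕1⊕0⊕1⊕0⊕1 = 1
s8 (pos 8,9,10,11,12,13,14,15,24,25,26,27,28,29,30,31): 0⊕1⊕1⊕0⊕1⊕1⊕1⊕1⊕1⊕1⊕1⊕0⊕0⊕1⊕0⊕1 = 1
s16 (pos 16,17,18,19,20,21,22,23,24,25,26,27,28,29,30,31): 0⊕0⊕0⊕1⊕0⊕0⊕0⊕1⊕1⊕1⊕1⊕0⊕0⊕1⊕0⊕1 = 1
Syndrome s16…s1 = 11111 → error at position 31.
Flip position 31: 0101001011011110001000111100101 → 0101001011011110001000111100100
Read data bits from positions 3,5,6,7,9,10,11,12,13,14,15,17,18,19,20,21,22,23,24,25,26,27,28,29,30,31: 00011101111001000111100100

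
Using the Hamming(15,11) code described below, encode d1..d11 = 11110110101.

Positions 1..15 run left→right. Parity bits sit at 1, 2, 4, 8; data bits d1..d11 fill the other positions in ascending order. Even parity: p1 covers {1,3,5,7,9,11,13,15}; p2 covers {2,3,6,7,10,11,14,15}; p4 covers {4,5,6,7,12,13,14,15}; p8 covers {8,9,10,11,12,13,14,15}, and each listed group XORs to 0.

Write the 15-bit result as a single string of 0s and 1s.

Place data at non-parity positions: p1 p2 1 p4 1 1 1 p8 0 1 1 0 1 0 1
p1 (pos 1,3,5,7,9,11,13,15): XOR of data positions = 1⊕1⊕1⊕0⊕1⊕1⊕1 = 0
p2 (pos 2,3,6,7,10,11,14,15): XOR of data positions = 1⊕1⊕1⊕1⊕1⊕0⊕1 = 0
p4 (pos 4,5,6,7,12,13,14,15): XOR of data positions = 1⊕1⊕1⊕0⊕1⊕0⊕1 = 1
p8 (pos 8,9,10,11,12,13,14,15): XOR of data positions = 0⊕1⊕1⊕0⊕1⊕0⊕1 = 0
Codeword: 001111100110101

001111100110101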